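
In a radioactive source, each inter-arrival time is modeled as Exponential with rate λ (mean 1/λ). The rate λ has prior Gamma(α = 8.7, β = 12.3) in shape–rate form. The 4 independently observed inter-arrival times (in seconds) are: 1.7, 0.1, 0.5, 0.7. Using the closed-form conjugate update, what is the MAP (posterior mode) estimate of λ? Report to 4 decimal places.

0.7647

With a Gamma(shape α, rate β) prior on the exponential rate λ, the posterior after n observations with total T = Σxᵢ is Gamma(α+n, β+T).
Sum of observations T = 3.0 seconds; n = 4.
Posterior: Gamma(8.7+4, 12.3+3.0) = Gamma(12.7, 15.3).
Mode = (α−1)/β = 0.7647.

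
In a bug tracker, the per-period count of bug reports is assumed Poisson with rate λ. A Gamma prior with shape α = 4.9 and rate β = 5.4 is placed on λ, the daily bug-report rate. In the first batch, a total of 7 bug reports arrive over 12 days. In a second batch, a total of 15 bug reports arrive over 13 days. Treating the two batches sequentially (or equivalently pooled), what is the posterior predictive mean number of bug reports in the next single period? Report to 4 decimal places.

0.8849

With a Gamma(shape α, rate β) prior, the Poisson likelihood is conjugate: the posterior is Gamma(α + ΣXᵢ, β + n).
After batch 1: Gamma(α+S, β+n) = Gamma(4.9+7, 5.4+12) = Gamma(11.9, 17.4).
After batch 2: Gamma(α+S, β+n) = Gamma(11.9+15, 17.4+13) = Gamma(26.9, 30.4).
The predictive distribution for one future period is NegBinom with mean α/β = 0.8849.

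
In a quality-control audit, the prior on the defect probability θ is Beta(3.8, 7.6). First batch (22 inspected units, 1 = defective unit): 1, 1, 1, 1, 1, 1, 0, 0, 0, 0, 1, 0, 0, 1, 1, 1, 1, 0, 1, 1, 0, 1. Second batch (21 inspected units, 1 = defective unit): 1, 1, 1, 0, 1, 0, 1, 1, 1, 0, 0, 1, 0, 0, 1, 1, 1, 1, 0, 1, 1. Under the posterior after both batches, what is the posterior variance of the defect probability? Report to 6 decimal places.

The Beta prior is conjugate to a Binomial/Bernoulli likelihood; the update adds successes to α and failures to β.
After batch 1: Beta(3.8+14, 7.6+8) = Beta(17.8, 15.6).
After batch 2: Beta(17.8+14, 15.6+7) = Beta(31.8, 22.6).
Var = αβ/((α+β)²(α+β+1)) = 31.8·22.6/(54.4²·55.4) = 0.004384.

0.004384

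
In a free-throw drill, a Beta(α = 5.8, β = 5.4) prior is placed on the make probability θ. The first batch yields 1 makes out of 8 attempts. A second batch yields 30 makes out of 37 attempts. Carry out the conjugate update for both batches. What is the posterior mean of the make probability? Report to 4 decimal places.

The Beta prior is conjugate to a Binomial/Bernoulli likelihood; the update adds successes to α and failures to β.
After batch 1: Beta(5.8+1, 5.4+7) = Beta(6.8, 12.4).
After batch 2: Beta(6.8+30, 12.4+7) = Beta(36.8, 19.4).
Posterior mean = α/(α+β) = 36.8/56.2 = 0.6548.

0.6548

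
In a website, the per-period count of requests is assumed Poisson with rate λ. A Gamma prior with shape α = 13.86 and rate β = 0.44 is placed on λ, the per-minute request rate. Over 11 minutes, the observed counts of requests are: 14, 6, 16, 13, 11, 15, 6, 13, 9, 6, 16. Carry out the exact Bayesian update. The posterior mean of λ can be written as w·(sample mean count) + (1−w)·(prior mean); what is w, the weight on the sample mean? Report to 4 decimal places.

0.9615

With a Gamma(shape α, rate β) prior, the Poisson likelihood is conjugate: the posterior is Gamma(α + ΣXᵢ, β + n).
Posterior mean = (α₀+S)/(β₀+n) = [n/(β₀+n)]·(S/n) + [β₀/(β₀+n)]·(α₀/β₀), so only n and β₀ enter the weight.
Weight on data w = n/(β₀+n) = 11/(0.44+11) = 11/11.44 = 0.9615.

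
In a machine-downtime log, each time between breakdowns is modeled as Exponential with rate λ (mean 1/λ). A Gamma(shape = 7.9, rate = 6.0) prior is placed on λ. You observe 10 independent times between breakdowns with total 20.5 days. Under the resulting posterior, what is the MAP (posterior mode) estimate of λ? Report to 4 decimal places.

0.6377

With a Gamma(shape α, rate β) prior on the exponential rate λ, the posterior after n observations with total T = Σxᵢ is Gamma(α+n, β+T).
Posterior: Gamma(7.9+10, 6.0+20.5) = Gamma(17.9, 26.5).
Mode = (α−1)/β = 0.6377.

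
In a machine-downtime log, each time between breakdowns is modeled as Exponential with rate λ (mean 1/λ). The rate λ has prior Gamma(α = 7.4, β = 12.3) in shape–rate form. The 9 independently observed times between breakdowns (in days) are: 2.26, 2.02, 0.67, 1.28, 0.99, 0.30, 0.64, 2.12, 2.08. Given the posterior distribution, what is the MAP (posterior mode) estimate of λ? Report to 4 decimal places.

With a Gamma(shape α, rate β) prior on the exponential rate λ, the posterior after n observations with total T = Σxᵢ is Gamma(α+n, β+T).
Sum of observations T = 12.36 days; n = 9.
Posterior: Gamma(7.4+9, 12.3+12.36) = Gamma(16.4, 24.66).
Mode = (α−1)/β = 0.6245.

0.6245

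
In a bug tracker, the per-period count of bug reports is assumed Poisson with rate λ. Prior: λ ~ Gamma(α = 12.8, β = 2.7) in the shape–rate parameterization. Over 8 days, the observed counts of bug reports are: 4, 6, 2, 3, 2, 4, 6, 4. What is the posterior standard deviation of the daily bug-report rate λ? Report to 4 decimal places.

With a Gamma(shape α, rate β) prior, the Poisson likelihood is conjugate: the posterior is Gamma(α + ΣXᵢ, β + n).
Sum of counts S = 31 over n = 8 days.
Posterior: Gamma(α+S, β+n) = Gamma(12.8+31, 2.7+8) = Gamma(43.8, 10.7).
SD = √α/β = √43.8/10.7 = 0.6185.

0.6185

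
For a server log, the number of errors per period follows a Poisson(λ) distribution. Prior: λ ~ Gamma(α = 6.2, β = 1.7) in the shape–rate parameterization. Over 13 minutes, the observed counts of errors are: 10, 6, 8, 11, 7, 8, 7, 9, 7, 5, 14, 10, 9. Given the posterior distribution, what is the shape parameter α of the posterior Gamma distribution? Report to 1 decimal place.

117.2

With a Gamma(shape α, rate β) prior, the Poisson likelihood is conjugate: the posterior is Gamma(α + ΣXᵢ, β + n).
Sum of counts S = 111 over n = 13 minutes.
Posterior: Gamma(α+S, β+n) = Gamma(6.2+111, 1.7+13) = Gamma(117.2, 14.7).
Posterior α = 117.2.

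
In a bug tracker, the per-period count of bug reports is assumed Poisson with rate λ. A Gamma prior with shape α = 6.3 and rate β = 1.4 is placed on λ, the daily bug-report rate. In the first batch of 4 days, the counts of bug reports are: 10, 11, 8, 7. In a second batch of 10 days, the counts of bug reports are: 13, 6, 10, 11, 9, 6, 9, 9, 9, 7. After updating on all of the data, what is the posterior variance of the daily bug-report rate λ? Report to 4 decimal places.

0.5536

With a Gamma(shape α, rate β) prior, the Poisson likelihood is conjugate: the posterior is Gamma(α + ΣXᵢ, β + n).
Batch 1: sum of counts S = 36 over n = 4 days.
After batch 1: Gamma(α+S, β+n) = Gamma(6.3+36, 1.4+4) = Gamma(42.3, 5.4).
Batch 2: sum of counts S = 89 over n = 10 days.
After batch 2: Gamma(α+S, β+n) = Gamma(42.3+89, 5.4+10) = Gamma(131.3, 15.4).
Var = α/β² = 131.3/15.4² = 0.5536.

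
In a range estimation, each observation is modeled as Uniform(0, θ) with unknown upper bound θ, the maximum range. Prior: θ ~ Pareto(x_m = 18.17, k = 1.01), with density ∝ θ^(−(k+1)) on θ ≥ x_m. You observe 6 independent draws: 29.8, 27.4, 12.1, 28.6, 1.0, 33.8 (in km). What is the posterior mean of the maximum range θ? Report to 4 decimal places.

39.4240

A Pareto(scale x_m, shape k) prior on the upper bound θ of Uniform(0, θ) is conjugate: posterior is Pareto(max(x_m, max xᵢ), k + n).
Sample maximum = 33.8; prior scale x_m = 18.17 → posterior scale = max = 33.80.
Posterior shape = 1.01 + 6 = 7.01.
E[θ|data] = k·x_m/(k−1) = 7.01·33.80/6.01 = 39.4240.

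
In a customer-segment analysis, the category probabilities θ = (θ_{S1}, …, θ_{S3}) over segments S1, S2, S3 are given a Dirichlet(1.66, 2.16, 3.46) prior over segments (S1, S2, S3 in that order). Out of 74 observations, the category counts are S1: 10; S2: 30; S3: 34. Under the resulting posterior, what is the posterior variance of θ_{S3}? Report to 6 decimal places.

0.003020

The Dirichlet prior is conjugate to the Multinomial likelihood: each posterior αⱼ = prior αⱼ + observed count nⱼ.
Posterior concentration: (11.66, 32.16, 37.46), total = 81.28.
Var[θ_j] = α_j(Σα−α_j)/((Σα)²(Σα+1)) = 37.46·43.82/(81.28²·82.28) = 0.003020.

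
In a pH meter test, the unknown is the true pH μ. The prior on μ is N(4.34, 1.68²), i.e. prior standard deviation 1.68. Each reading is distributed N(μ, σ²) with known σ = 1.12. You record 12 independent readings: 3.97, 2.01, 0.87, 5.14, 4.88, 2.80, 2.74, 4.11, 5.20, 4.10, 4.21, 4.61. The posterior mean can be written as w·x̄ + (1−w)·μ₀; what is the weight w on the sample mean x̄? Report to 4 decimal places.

0.9643

For Normal data with known variance σ², a Normal(μ₀, σ₀²) prior on μ is conjugate. Posterior precision = 1/σ₀² + n/σ²; posterior mean is the precision-weighted average of μ₀ and x̄.
σ₀² = 1.68² = 2.8224, σ² = 1.12² = 1.2544. Prior precision 1/σ₀² = 1/2.8224; data precision n/σ² = 12/1.2544.
w = (n/σ²)/(1/σ₀² + n/σ²) = n·σ₀²/(σ² + n·σ₀²) = 12·2.8224/(1.2544 + 12·2.8224) = 33.8688/35.1232 = 0.9643.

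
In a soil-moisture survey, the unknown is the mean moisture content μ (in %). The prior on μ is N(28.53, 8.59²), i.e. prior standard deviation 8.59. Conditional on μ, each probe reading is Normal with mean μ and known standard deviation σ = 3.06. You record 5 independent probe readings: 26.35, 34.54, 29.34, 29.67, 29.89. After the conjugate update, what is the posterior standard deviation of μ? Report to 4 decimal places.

For Normal data with known variance σ², a Normal(μ₀, σ₀²) prior on μ is conjugate. Posterior precision = 1/σ₀² + n/σ²; posterior mean is the precision-weighted average of μ₀ and x̄.
σ₀² = 8.59² = 73.7881, σ² = 3.06² = 9.3636; σ² + n·σ₀² = 9.3636 + 5·73.7881 = 378.3041.
Posterior precision = 1/σ₀² + n/σ² = 1/73.7881 + 5/9.3636 = (σ² + n·σ₀²)/(σ₀²σ²) = 378.3041/(73.7881·9.3636); posterior variance σₙ² = σ₀²σ²/(σ² + n·σ₀²) = 73.7881·9.3636/378.3041 = 1.826367.
Posterior SD = √σₙ² = √(73.7881·9.3636/378.3041) = 1.3514.

1.3514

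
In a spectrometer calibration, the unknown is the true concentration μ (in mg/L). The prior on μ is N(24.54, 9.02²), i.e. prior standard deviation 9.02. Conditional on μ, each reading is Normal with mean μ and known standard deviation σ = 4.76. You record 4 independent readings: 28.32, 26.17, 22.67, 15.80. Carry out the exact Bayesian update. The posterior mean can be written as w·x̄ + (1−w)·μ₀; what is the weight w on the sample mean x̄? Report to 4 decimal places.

0.9349

For Normal data with known variance σ², a Normal(μ₀, σ₀²) prior on μ is conjugate. Posterior precision = 1/σ₀² + n/σ²; posterior mean is the precision-weighted average of μ₀ and x̄.
σ₀² = 9.02² = 81.3604, σ² = 4.76² = 22.6576. Prior precision 1/σ₀² = 1/81.3604; data precision n/σ² = 4/22.6576.
w = (n/σ²)/(1/σ₀² + n/σ²) = n·σ₀²/(σ² + n·σ₀²) = 4·81.3604/(22.6576 + 4·81.3604) = 325.4416/348.0992 = 0.9349.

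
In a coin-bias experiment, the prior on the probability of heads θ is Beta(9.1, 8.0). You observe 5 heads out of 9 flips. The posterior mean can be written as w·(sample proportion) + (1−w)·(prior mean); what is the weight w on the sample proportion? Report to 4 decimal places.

0.3448

The Beta prior is conjugate to a Binomial/Bernoulli likelihood; the update adds successes to α and failures to β.
Posterior mean = (α₀+k)/(α₀+β₀+n) = [n/(α₀+β₀+n)]·(k/n) + [(α₀+β₀)/(α₀+β₀+n)]·α₀/(α₀+β₀), so only n and the prior enter the weight.
The weight on the data is w = n/(α₀+β₀+n) = 9/(9.1+8.0+9) = 9/26.1 = 0.3448.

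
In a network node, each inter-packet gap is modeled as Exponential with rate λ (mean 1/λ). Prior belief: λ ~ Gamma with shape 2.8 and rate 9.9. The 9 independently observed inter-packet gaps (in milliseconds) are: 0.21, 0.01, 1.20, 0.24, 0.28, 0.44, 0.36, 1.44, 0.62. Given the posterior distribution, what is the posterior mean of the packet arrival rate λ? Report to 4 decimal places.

0.8027

With a Gamma(shape α, rate β) prior on the exponential rate λ, the posterior after n observations with total T = Σxᵢ is Gamma(α+n, β+T).
Sum of observations T = 4.80 milliseconds; n = 9.
Posterior: Gamma(2.8+9, 9.9+4.80) = Gamma(11.8, 14.70).
Posterior mean of λ = α/β = 11.8/14.70 = 0.8027.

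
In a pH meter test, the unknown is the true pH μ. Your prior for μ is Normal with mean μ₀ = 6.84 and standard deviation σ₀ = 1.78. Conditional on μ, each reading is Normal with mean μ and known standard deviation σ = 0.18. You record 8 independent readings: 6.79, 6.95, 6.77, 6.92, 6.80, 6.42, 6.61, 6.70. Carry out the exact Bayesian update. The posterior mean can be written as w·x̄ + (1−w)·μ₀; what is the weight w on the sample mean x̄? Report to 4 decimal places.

For Normal data with known variance σ², a Normal(μ₀, σ₀²) prior on μ is conjugate. Posterior precision = 1/σ₀² + n/σ²; posterior mean is the precision-weighted average of μ₀ and x̄.
σ₀² = 1.78² = 3.1684, σ² = 0.18² = 0.0324. Prior precision 1/σ₀² = 1/3.1684; data precision n/σ² = 8/0.0324.
w = (n/σ²)/(1/σ₀² + n/σ²) = n·σ₀²/(σ² + n·σ₀²) = 8·3.1684/(0.0324 + 8·3.1684) = 25.3472/25.3796 = 0.9987.

0.9987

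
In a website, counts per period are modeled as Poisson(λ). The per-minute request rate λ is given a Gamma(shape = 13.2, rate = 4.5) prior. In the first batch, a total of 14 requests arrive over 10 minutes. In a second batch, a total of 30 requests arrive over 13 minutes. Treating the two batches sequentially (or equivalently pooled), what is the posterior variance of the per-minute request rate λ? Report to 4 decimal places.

0.0756

With a Gamma(shape α, rate β) prior, the Poisson likelihood is conjugate: the posterior is Gamma(α + ΣXᵢ, β + n).
After batch 1: Gamma(α+S, β+n) = Gamma(13.2+14, 4.5+10) = Gamma(27.2, 14.5).
After batch 2: Gamma(α+S, β+n) = Gamma(27.2+30, 14.5+13) = Gamma(57.2, 27.5).
Var = α/β² = 57.2/27.5² = 0.0756.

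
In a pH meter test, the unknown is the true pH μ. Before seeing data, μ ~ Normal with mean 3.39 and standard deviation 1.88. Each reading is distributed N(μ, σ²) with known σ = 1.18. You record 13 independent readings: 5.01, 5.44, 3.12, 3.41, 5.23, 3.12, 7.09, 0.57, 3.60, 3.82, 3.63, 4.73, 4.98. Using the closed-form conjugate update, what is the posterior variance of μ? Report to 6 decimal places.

For Normal data with known variance σ², a Normal(μ₀, σ₀²) prior on μ is conjugate. Posterior precision = 1/σ₀² + n/σ²; posterior mean is the precision-weighted average of μ₀ and x̄.
σ₀² = 1.88² = 3.5344, σ² = 1.18² = 1.3924; σ² + n·σ₀² = 1.3924 + 13·3.5344 = 47.3396.
Posterior precision = 1/σ₀² + n/σ² = 1/3.5344 + 13/1.3924 = (σ² + n·σ₀²)/(σ₀²σ²) = 47.3396/(3.5344·1.3924); posterior variance σₙ² = σ₀²σ²/(σ² + n·σ₀²) = 3.5344·1.3924/47.3396 = 0.103957.

0.103957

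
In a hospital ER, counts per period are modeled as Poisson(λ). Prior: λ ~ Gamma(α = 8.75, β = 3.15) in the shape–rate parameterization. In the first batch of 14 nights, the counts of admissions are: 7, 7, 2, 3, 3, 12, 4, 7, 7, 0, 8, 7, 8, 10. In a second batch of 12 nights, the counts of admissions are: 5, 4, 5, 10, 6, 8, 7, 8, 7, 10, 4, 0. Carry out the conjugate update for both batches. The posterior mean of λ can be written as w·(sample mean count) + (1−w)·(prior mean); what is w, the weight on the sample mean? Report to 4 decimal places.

0.8919

With a Gamma(shape α, rate β) prior, the Poisson likelihood is conjugate: the posterior is Gamma(α + ΣXᵢ, β + n).
Total number of nights: n = 14 + 12 = 26.
Posterior mean = (α₀+S)/(β₀+n) = [n/(β₀+n)]·(S/n) + [β₀/(β₀+n)]·(α₀/β₀), so only n and β₀ enter the weight.
Weight on data w = n/(β₀+n) = 26/(3.15+26) = 26/29.15 = 0.8919.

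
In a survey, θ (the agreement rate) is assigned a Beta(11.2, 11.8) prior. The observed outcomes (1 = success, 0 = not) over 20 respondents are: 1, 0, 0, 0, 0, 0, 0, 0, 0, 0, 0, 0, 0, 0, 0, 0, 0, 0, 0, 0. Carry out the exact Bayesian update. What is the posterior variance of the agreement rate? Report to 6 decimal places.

The Beta prior is conjugate to a Binomial/Bernoulli likelihood; the update adds successes to α and failures to β.
Posterior: Beta(α+k, β+n−k) = Beta(11.2+1, 11.8+19) = Beta(12.2, 30.8).
Var = αβ/((α+β)²(α+β+1)) = 12.2·30.8/(43.0²·44.0) = 0.004619.

0.004619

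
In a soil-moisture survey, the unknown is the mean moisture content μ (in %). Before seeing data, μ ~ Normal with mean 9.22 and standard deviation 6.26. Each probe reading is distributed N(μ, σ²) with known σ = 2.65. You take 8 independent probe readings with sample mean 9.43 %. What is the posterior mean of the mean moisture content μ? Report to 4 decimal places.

9.4254

For Normal data with known variance σ², a Normal(μ₀, σ₀²) prior on μ is conjugate. Posterior precision = 1/σ₀² + n/σ²; posterior mean is the precision-weighted average of μ₀ and x̄.
n·x̄ = 8·9.43 = 75.44.
σ₀² = 6.26² = 39.1876, σ² = 2.65² = 7.0225; σ² + n·σ₀² = 7.0225 + 8·39.1876 = 320.5233.
Posterior mean = (μ₀/σ₀² + n·x̄/σ²)/(1/σ₀² + n/σ²) = (σ²·μ₀ + σ₀²·n·x̄)/(σ² + n·σ₀²) = (7.0225·9.22 + 39.1876·75.44)/320.5233 = 3021.059994/320.5233 = 9.4254.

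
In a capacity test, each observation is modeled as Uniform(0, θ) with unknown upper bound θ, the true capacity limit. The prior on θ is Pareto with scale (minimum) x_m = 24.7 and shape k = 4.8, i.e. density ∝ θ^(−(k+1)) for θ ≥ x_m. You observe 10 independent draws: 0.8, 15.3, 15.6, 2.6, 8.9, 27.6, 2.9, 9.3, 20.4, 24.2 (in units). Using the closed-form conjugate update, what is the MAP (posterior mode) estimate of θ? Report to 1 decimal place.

A Pareto(scale x_m, shape k) prior on the upper bound θ of Uniform(0, θ) is conjugate: posterior is Pareto(max(x_m, max xᵢ), k + n).
Sample maximum = 27.6; prior scale x_m = 24.7 → posterior scale = max = 27.6.
Posterior shape = 4.8 + 10 = 14.8.
The Pareto density is decreasing on [x_m, ∞), so the mode is x_m = 27.6.

27.6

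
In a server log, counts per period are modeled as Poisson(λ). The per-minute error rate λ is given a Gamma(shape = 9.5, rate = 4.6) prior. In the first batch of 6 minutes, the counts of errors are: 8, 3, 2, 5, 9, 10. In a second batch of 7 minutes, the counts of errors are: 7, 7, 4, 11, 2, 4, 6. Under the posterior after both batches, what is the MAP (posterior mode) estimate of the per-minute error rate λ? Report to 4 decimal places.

With a Gamma(shape α, rate β) prior, the Poisson likelihood is conjugate: the posterior is Gamma(α + ΣXᵢ, β + n).
Batch 1: sum of counts S = 37 over n = 6 minutes.
After batch 1: Gamma(α+S, β+n) = Gamma(9.5+37, 4.6+6) = Gamma(46.5, 10.6).
Batch 2: sum of counts S = 41 over n = 7 minutes.
After batch 2: Gamma(α+S, β+n) = Gamma(46.5+41, 10.6+7) = Gamma(87.5, 17.6).
Mode of Gamma(α,β) for α≥1 is (α−1)/β = 86.5/17.6 = 4.9148.

4.9148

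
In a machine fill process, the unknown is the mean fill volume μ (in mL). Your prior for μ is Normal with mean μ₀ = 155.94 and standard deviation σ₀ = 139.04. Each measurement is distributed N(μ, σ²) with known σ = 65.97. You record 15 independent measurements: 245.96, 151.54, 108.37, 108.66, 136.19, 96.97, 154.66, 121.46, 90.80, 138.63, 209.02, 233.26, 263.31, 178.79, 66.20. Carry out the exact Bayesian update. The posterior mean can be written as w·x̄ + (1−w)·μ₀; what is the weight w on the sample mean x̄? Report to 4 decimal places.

0.9852

For Normal data with known variance σ², a Normal(μ₀, σ₀²) prior on μ is conjugate. Posterior precision = 1/σ₀² + n/σ²; posterior mean is the precision-weighted average of μ₀ and x̄.
σ₀² = 139.04² = 19332.1216, σ² = 65.97² = 4352.0409. Prior precision 1/σ₀² = 1/19332.1216; data precision n/σ² = 15/4352.0409.
w = (n/σ²)/(1/σ₀² + n/σ²) = n·σ₀²/(σ² + n·σ₀²) = 15·19332.1216/(4352.0409 + 15·19332.1216) = 289981.824/294333.8649 = 0.9852.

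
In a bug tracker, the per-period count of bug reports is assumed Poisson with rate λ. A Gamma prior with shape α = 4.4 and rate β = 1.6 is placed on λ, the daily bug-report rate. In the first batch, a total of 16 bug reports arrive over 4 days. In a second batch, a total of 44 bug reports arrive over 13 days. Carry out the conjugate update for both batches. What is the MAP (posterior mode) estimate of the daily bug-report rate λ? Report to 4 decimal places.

3.4086

With a Gamma(shape α, rate β) prior, the Poisson likelihood is conjugate: the posterior is Gamma(α + ΣXᵢ, β + n).
After batch 1: Gamma(α+S, β+n) = Gamma(4.4+16, 1.6+4) = Gamma(20.4, 5.6).
After batch 2: Gamma(α+S, β+n) = Gamma(20.4+44, 5.6+13) = Gamma(64.4, 18.6).
Mode of Gamma(α,β) for α≥1 is (α−1)/β = 63.4/18.6 = 3.4086.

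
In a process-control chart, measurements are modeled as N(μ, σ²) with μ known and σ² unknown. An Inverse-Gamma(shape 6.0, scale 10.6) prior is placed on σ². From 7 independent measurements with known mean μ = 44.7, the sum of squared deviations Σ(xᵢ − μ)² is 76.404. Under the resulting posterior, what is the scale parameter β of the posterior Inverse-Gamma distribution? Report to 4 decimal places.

With known mean μ and an Inverse-Gamma(α, β) prior on σ², the Normal likelihood is conjugate: posterior is Inv-Gamma(α + n/2, β + Σ(xᵢ−μ)²/2).
Posterior: Inv-Gamma(6.0 + 7/2, 10.6 + 76.404/2) = Inv-Gamma(9.50, 48.8020).
Posterior β = 48.8020.

48.8020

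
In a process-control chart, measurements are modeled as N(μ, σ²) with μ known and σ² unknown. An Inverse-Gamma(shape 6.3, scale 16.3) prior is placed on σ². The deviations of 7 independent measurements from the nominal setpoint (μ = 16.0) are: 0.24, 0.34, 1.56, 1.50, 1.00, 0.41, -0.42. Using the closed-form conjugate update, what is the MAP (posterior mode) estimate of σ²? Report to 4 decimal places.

1.7964

With known mean μ and an Inverse-Gamma(α, β) prior on σ², the Normal likelihood is conjugate: posterior is Inv-Gamma(α + n/2, β + Σ(xᵢ−μ)²/2).
Σ(xᵢ−μ)² = (0.24)² + (0.34)² + (1.56)² + (1.50)² + (1.00)² + (0.41)² + (-0.42)² = 6.2013.
Posterior: Inv-Gamma(6.3 + 7/2, 16.3 + 6.2013/2) = Inv-Gamma(9.80, 19.40065).
Mode = β/(α+1) = 19.40065/10.80 = 1.7964.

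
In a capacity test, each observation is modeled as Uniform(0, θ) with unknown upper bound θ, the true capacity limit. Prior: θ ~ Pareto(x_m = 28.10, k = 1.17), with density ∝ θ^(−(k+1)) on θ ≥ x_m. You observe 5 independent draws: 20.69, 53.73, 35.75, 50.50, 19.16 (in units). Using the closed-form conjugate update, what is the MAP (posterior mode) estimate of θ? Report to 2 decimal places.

53.73

A Pareto(scale x_m, shape k) prior on the upper bound θ of Uniform(0, θ) is conjugate: posterior is Pareto(max(x_m, max xᵢ), k + n).
Sample maximum = 53.73; prior scale x_m = 28.10 → posterior scale = max = 53.73.
Posterior shape = 1.17 + 5 = 6.17.
The Pareto density is decreasing on [x_m, ∞), so the mode is x_m = 53.73.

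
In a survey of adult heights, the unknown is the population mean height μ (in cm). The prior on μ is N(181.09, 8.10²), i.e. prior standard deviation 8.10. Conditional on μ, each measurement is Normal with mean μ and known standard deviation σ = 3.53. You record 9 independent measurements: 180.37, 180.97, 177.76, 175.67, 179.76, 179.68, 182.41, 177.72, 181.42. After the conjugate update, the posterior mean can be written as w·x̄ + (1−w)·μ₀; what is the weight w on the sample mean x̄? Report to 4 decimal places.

0.9793

For Normal data with known variance σ², a Normal(μ₀, σ₀²) prior on μ is conjugate. Posterior precision = 1/σ₀² + n/σ²; posterior mean is the precision-weighted average of μ₀ and x̄.
σ₀² = 8.10² = 65.61, σ² = 3.53² = 12.4609. Prior precision 1/σ₀² = 1/65.61; data precision n/σ² = 9/12.4609.
w = (n/σ²)/(1/σ₀² + n/σ²) = n·σ₀²/(σ² + n·σ₀²) = 9·65.61/(12.4609 + 9·65.61) = 590.49/602.9509 = 0.9793.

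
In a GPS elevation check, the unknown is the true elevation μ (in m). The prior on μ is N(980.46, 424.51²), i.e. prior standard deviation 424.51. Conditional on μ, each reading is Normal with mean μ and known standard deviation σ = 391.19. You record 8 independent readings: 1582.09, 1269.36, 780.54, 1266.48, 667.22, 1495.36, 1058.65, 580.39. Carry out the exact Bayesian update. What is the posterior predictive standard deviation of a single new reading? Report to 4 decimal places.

412.7017

For Normal data with known variance σ², a Normal(μ₀, σ₀²) prior on μ is conjugate. Posterior precision = 1/σ₀² + n/σ²; posterior mean is the precision-weighted average of μ₀ and x̄.
σ₀² = 424.51² = 180208.7401, σ² = 391.19² = 153029.6161; σ² + n·σ₀² = 153029.6161 + 8·180208.7401 = 1594699.5369.
Posterior precision = 1/σ₀² + n/σ² = 1/180208.7401 + 8/153029.6161 = (σ² + n·σ₀²)/(σ₀²σ²) = 1594699.5369/(180208.7401·153029.6161); posterior variance σₙ² = σ₀²σ²/(σ² + n·σ₀²) = 180208.7401·153029.6161/1594699.5369 = 17293.084796.
Predictive variance for one new observation = σₙ² + σ² = 180208.7401·153029.6161/1594699.5369 + 153029.6161 = σ²·(σ₀² + 1594699.5369)/1594699.5369 = 153029.6161·1774908.277/1594699.5369 = 170322.700896; SD = √(153029.6161·1774908.277/1594699.5369) = 412.7017.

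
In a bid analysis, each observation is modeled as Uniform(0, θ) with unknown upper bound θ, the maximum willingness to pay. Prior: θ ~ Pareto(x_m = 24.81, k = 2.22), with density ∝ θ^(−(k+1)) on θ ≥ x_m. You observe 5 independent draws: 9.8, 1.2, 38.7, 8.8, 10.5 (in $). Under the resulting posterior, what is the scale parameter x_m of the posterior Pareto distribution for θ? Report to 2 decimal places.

A Pareto(scale x_m, shape k) prior on the upper bound θ of Uniform(0, θ) is conjugate: posterior is Pareto(max(x_m, max xᵢ), k + n).
Sample maximum = 38.7; prior scale x_m = 24.81 → posterior scale = max = 38.70.
Posterior shape = 2.22 + 5 = 7.22.
Posterior scale x_m = 38.70.

38.70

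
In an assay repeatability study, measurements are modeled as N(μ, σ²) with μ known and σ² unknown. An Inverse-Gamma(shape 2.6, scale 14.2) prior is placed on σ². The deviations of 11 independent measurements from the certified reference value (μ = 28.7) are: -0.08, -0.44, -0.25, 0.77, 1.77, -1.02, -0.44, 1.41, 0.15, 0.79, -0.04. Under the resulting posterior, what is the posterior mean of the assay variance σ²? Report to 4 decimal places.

With known mean μ and an Inverse-Gamma(α, β) prior on σ², the Normal likelihood is conjugate: posterior is Inv-Gamma(α + n/2, β + Σ(xᵢ−μ)²/2).
Σ(xᵢ−μ)² = (-0.08)² + (-0.44)² + (-0.25)² + (0.77)² + (1.77)² + (-1.02)² + (-0.44)² + (1.41)² + (0.15)² + (0.79)² + (-0.04)² = 7.8586.
Posterior: Inv-Gamma(2.6 + 11/2, 14.2 + 7.8586/2) = Inv-Gamma(8.10, 18.12930).
E[σ²|data] = β/(α−1) = 18.12930/7.10 = 2.5534.

2.5534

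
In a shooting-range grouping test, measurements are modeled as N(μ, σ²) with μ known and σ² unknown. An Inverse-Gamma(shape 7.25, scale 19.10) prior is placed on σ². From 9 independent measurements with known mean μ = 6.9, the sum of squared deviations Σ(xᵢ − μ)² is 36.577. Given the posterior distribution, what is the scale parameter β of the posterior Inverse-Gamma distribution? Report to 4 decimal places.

With known mean μ and an Inverse-Gamma(α, β) prior on σ², the Normal likelihood is conjugate: posterior is Inv-Gamma(α + n/2, β + Σ(xᵢ−μ)²/2).
Posterior: Inv-Gamma(7.25 + 9/2, 19.10 + 36.577/2) = Inv-Gamma(11.75, 37.3885).
Posterior β = 37.3885.

37.3885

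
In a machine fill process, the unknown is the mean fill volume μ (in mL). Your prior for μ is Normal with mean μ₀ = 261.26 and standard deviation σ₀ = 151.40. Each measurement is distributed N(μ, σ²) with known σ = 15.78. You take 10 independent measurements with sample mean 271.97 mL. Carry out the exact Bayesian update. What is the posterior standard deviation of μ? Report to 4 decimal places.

For Normal data with known variance σ², a Normal(μ₀, σ₀²) prior on μ is conjugate. Posterior precision = 1/σ₀² + n/σ²; posterior mean is the precision-weighted average of μ₀ and x̄.
σ₀² = 151.40² = 22921.96, σ² = 15.78² = 249.0084; σ² + n·σ₀² = 249.0084 + 10·22921.96 = 229468.6084.
Posterior precision = 1/σ₀² + n/σ² = 1/22921.96 + 10/249.0084 = (σ² + n·σ₀²)/(σ₀²σ²) = 229468.6084/(22921.96·249.0084); posterior variance σₙ² = σ₀²σ²/(σ² + n·σ₀²) = 22921.96·249.0084/229468.6084 = 24.873819.
Posterior SD = √σₙ² = √(22921.96·249.0084/229468.6084) = 4.9874.

4.9874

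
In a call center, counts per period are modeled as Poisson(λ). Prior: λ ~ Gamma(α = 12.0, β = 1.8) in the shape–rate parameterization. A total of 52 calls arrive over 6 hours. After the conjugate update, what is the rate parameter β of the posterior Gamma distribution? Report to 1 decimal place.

With a Gamma(shape α, rate β) prior, the Poisson likelihood is conjugate: the posterior is Gamma(α + ΣXᵢ, β + n).
Posterior: Gamma(α+S, β+n) = Gamma(12.0+52, 1.8+6) = Gamma(64.0, 7.8).
Posterior β = 7.8.

7.8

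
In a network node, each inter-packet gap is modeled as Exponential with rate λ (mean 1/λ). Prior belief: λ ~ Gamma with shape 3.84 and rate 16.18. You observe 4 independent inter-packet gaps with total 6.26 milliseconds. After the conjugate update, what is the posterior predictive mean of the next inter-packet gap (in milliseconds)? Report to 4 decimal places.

With a Gamma(shape α, rate β) prior on the exponential rate λ, the posterior after n observations with total T = Σxᵢ is Gamma(α+n, β+T).
Posterior: Gamma(3.84+4, 16.18+6.26) = Gamma(7.84, 22.44).
The predictive distribution for the next observation is Lomax; its mean is β/(α−1) = 22.44/6.84 = 3.2807.

3.2807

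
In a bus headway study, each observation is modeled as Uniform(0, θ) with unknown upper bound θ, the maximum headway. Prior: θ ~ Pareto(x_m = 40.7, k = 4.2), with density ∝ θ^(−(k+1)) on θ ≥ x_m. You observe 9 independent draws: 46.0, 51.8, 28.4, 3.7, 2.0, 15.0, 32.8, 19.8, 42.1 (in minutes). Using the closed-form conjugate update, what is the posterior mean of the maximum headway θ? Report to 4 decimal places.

56.0459

A Pareto(scale x_m, shape k) prior on the upper bound θ of Uniform(0, θ) is conjugate: posterior is Pareto(max(x_m, max xᵢ), k + n).
Sample maximum = 51.8; prior scale x_m = 40.7 → posterior scale = max = 51.8.
Posterior shape = 4.2 + 9 = 13.2.
E[θ|data] = k·x_m/(k−1) = 13.2·51.8/12.2 = 56.0459.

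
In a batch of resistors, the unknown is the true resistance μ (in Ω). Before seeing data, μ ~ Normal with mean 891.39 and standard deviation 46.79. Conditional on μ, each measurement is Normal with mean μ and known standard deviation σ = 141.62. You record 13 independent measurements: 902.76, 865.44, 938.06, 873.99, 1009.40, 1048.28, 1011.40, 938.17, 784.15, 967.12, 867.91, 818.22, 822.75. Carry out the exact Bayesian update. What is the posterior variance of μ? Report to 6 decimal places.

For Normal data with known variance σ², a Normal(μ₀, σ₀²) prior on μ is conjugate. Posterior precision = 1/σ₀² + n/σ²; posterior mean is the precision-weighted average of μ₀ and x̄.
σ₀² = 46.79² = 2189.3041, σ² = 141.62² = 20056.2244; σ² + n·σ₀² = 20056.2244 + 13·2189.3041 = 48517.1777.
Posterior precision = 1/σ₀² + n/σ² = 1/2189.3041 + 13/20056.2244 = (σ² + n·σ₀²)/(σ₀²σ²) = 48517.1777/(2189.3041·20056.2244); posterior variance σₙ² = σ₀²σ²/(σ² + n·σ₀²) = 2189.3041·20056.2244/48517.1777 = 905.023260.

905.023260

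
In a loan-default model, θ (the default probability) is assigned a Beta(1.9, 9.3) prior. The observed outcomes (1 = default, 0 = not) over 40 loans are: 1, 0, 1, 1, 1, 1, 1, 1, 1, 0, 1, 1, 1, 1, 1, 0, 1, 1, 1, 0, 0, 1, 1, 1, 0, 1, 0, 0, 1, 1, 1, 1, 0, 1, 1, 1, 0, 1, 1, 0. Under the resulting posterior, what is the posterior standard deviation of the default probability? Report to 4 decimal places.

The Beta prior is conjugate to a Binomial/Bernoulli likelihood; the update adds successes to α and failures to β.
Posterior: Beta(α+k, β+n−k) = Beta(1.9+29, 9.3+11) = Beta(30.9, 20.3).
Var = αβ/((α+β)²(α+β+1)) = 30.9·20.3/(51.2²·52.2) = 0.00458399; SD = √0.00458399 = 0.0677.

0.0677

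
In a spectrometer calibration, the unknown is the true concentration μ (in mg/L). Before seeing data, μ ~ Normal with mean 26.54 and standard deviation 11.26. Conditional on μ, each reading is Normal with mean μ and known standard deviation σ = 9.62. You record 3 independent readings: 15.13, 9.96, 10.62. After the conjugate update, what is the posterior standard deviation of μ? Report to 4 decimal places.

4.9811

For Normal data with known variance σ², a Normal(μ₀, σ₀²) prior on μ is conjugate. Posterior precision = 1/σ₀² + n/σ²; posterior mean is the precision-weighted average of μ₀ and x̄.
σ₀² = 11.26² = 126.7876, σ² = 9.62² = 92.5444; σ² + n·σ₀² = 92.5444 + 3·126.7876 = 472.9072.
Posterior precision = 1/σ₀² + n/σ² = 1/126.7876 + 3/92.5444 = (σ² + n·σ₀²)/(σ₀²σ²) = 472.9072/(126.7876·92.5444); posterior variance σₙ² = σ₀²σ²/(σ² + n·σ₀²) = 126.7876·92.5444/472.9072 = 24.811384.
Posterior SD = √σₙ² = √(126.7876·92.5444/472.9072) = 4.9811.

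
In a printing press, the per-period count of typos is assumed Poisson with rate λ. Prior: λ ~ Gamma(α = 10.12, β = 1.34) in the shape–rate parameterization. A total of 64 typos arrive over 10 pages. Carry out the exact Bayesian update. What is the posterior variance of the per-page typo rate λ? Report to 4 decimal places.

0.5764

With a Gamma(shape α, rate β) prior, the Poisson likelihood is conjugate: the posterior is Gamma(α + ΣXᵢ, β + n).
Posterior: Gamma(α+S, β+n) = Gamma(10.12+64, 1.34+10) = Gamma(74.12, 11.34).
Var = α/β² = 74.12/11.34² = 0.5764.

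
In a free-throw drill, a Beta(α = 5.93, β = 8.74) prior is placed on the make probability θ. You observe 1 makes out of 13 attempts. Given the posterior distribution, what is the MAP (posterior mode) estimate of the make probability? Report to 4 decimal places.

The Beta prior is conjugate to a Binomial/Bernoulli likelihood; the update adds successes to α and failures to β.
Posterior: Beta(α+k, β+n−k) = Beta(5.93+1, 8.74+12) = Beta(6.93, 20.74).
Mode of Beta(a,b) for a,b>1 is (a−1)/(a+b−2) = 5.93/25.67 = 0.2310.

0.2310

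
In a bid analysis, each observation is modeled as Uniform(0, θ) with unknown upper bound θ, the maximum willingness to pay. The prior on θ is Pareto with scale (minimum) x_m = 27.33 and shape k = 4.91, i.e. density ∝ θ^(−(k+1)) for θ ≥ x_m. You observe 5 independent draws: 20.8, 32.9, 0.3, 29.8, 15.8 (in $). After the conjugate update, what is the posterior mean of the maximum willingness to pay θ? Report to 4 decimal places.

A Pareto(scale x_m, shape k) prior on the upper bound θ of Uniform(0, θ) is conjugate: posterior is Pareto(max(x_m, max xᵢ), k + n).
Sample maximum = 32.9; prior scale x_m = 27.33 → posterior scale = max = 32.90.
Posterior shape = 4.91 + 5 = 9.91.
E[θ|data] = k·x_m/(k−1) = 9.91·32.90/8.91 = 36.5925.

36.5925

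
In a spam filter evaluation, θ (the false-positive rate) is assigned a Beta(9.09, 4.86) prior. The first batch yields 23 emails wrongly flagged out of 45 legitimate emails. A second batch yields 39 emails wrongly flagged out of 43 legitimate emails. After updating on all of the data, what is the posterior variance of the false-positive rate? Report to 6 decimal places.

The Beta prior is conjugate to a Binomial/Bernoulli likelihood; the update adds successes to α and failures to β.
After batch 1: Beta(9.09+23, 4.86+22) = Beta(32.09, 26.86).
After batch 2: Beta(32.09+39, 26.86+4) = Beta(71.09, 30.86).
Var = αβ/((α+β)²(α+β+1)) = 71.09·30.86/(101.95²·102.95) = 0.002050.

0.002050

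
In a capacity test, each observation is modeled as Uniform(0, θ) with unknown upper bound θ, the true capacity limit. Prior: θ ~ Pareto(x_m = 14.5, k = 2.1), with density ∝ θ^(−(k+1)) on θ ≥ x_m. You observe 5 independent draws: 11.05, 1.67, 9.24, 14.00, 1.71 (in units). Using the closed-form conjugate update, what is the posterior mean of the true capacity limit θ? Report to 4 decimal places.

A Pareto(scale x_m, shape k) prior on the upper bound θ of Uniform(0, θ) is conjugate: posterior is Pareto(max(x_m, max xᵢ), k + n).
Sample maximum = 14.00; prior scale x_m = 14.5 → posterior scale = max = 14.50.
Posterior shape = 2.1 + 5 = 7.1.
E[θ|data] = k·x_m/(k−1) = 7.1·14.50/6.1 = 16.8770.

16.8770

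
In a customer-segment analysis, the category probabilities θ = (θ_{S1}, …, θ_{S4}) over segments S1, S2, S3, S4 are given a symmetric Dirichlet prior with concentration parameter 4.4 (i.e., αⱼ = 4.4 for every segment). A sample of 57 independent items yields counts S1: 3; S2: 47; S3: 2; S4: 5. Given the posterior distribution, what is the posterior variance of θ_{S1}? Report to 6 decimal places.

0.001182

The Dirichlet prior is conjugate to the Multinomial likelihood: each posterior αⱼ = prior αⱼ + observed count nⱼ.
Posterior concentration: (7.4, 51.4, 6.4, 9.4), total = 74.6.
Var[θ_j] = α_j(Σα−α_j)/((Σα)²(Σα+1)) = 7.4·67.2/(74.6²·75.6) = 0.001182.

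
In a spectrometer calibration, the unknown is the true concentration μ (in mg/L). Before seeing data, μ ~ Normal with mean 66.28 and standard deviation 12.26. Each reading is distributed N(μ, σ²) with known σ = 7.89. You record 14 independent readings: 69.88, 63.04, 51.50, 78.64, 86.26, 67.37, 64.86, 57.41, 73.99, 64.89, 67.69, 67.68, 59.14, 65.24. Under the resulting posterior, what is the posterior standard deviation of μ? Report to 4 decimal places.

For Normal data with known variance σ², a Normal(μ₀, σ₀²) prior on μ is conjugate. Posterior precision = 1/σ₀² + n/σ²; posterior mean is the precision-weighted average of μ₀ and x̄.
σ₀² = 12.26² = 150.3076, σ² = 7.89² = 62.2521; σ² + n·σ₀² = 62.2521 + 14·150.3076 = 2166.5585.
Posterior precision = 1/σ₀² + n/σ² = 1/150.3076 + 14/62.2521 = (σ² + n·σ₀²)/(σ₀²σ²) = 2166.5585/(150.3076·62.2521); posterior variance σₙ² = σ₀²σ²/(σ² + n·σ₀²) = 150.3076·62.2521/2166.5585 = 4.318814.
Posterior SD = √σₙ² = √(150.3076·62.2521/2166.5585) = 2.0782.

2.0782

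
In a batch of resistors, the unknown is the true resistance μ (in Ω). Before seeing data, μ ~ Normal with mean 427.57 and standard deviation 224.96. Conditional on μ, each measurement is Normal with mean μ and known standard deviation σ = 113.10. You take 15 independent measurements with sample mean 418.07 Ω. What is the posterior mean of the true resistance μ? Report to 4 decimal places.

418.2274

For Normal data with known variance σ², a Normal(μ₀, σ₀²) prior on μ is conjugate. Posterior precision = 1/σ₀² + n/σ²; posterior mean is the precision-weighted average of μ₀ and x̄.
n·x̄ = 15·418.07 = 6271.05.
σ₀² = 224.96² = 50607.0016, σ² = 113.10² = 12791.61; σ² + n·σ₀² = 12791.61 + 15·50607.0016 = 771896.634.
Posterior mean = (μ₀/σ₀² + n·x̄/σ²)/(1/σ₀² + n/σ²) = (σ²·μ₀ + σ₀²·n·x̄)/(σ² + n·σ₀²) = (12791.61·427.57 + 50607.0016·6271.05)/771896.634 = 322828346.07138/771896.634 = 418.2274.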